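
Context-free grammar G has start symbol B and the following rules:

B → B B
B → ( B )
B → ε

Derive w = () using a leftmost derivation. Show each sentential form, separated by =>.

B => BB   [B → B B]
BB => BBB   [B → B B]
BBB => (B)BB   [B → ( B )]
(B)BB => ()BB   [B → ε]
()BB => ()B   [B → ε]
()B => ()   [B → ε]

B=>BB=>BBB=>(B)BB=>()BB=>()B=>()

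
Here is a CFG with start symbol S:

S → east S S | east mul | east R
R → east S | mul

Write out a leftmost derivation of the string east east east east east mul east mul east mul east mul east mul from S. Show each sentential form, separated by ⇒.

S ⇒ east S S ⇒ east east S S S ⇒ east east east S S S S ⇒ east east east east S S S S S ⇒ east east east east east mul S S S S ⇒ east east east east east mul east mul S S S ⇒ east east east east east mul east mul east mul S S ⇒ east east east east east mul east mul east mul east mul S ⇒ east east east east east mul east mul east mul east mul east mul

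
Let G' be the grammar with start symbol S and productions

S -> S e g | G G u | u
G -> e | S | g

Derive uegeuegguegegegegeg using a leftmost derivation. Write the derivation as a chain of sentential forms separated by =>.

S => Seg => Segeg => Segegeg => Segegegeg => Segegegegeg => GGuegegegegeg => SGuegegegegeg => SegGuegegegegeg => GGuegGuegegegegeg => SGuegGuegegegegeg => SegGuegGuegegegegeg => uegGuegGuegegegegeg => uegeuegGuegegegegeg => uegeuegguegegegegeg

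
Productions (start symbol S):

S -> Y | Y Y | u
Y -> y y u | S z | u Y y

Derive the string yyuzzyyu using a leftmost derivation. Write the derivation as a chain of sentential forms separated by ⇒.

S ⇒ YY ⇒ SzY ⇒ YzY ⇒ SzzY ⇒ YzzY ⇒ yyuzzY ⇒ yyuzzyyu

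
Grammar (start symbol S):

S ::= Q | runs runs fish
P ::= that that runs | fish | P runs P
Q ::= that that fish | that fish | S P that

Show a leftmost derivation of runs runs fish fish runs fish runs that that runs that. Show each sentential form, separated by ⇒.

S ⇒ Q   [S ::= Q]
Q ⇒ S P that   [Q ::= S P that]
S P that ⇒ runs runs fish P that   [S ::= runs runs fish]
runs runs fish P that ⇒ runs runs fish P runs P that   [P ::= P runs P]
runs runs fish P runs P that ⇒ runs runs fish fish runs P that   [P ::= fish]
runs runs fish fish runs P that ⇒ runs runs fish fish runs P runs P that   [P ::= P runs P]
runs runs fish fish runs P runs P that ⇒ runs runs fish fish runs fish runs P that   [P ::= fish]
runs runs fish fish runs fish runs P that ⇒ runs runs fish fish runs fish runs that that runs that   [P ::= that that runs]

S ⇒ Q ⇒ S P that ⇒ runs runs fish P that ⇒ runs runs fish P runs P that ⇒ runs runs fish fish runs P that ⇒ runs runs fish fish runs P runs P that ⇒ runs runs fish fish runs fish runs P that ⇒ runs runs fish fish runs fish runs that that runs that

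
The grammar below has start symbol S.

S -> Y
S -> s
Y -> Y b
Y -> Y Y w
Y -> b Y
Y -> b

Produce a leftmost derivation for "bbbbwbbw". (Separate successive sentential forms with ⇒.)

S ⇒ Y   [S -> Y]
Y ⇒ YYw   [Y -> Y Y w]
YYw ⇒ YbYw   [Y -> Y b]
YbYw ⇒ bYbYw   [Y -> b Y]
bYbYw ⇒ bYYwbYw   [Y -> Y Y w]
bYYwbYw ⇒ bbYYwbYw   [Y -> b Y]
bbYYwbYw ⇒ bbbYwbYw   [Y -> b]
bbbYwbYw ⇒ bbbbwbYw   [Y -> b]
bbbbwbYw ⇒ bbbbwbbw   [Y -> b]

S⇒Y⇒YYw⇒YbYw⇒bYbYw⇒bYYwbYw⇒bbYYwbYw⇒bbbYwbYw⇒bbbbwbYw⇒bbbbwbbw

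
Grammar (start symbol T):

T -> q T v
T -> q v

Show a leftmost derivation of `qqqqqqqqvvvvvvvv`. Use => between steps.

T => qTv => qqTvv => qqqTvvv => qqqqTvvvv => qqqqqTvvvvv => qqqqqqTvvvvvv => qqqqqqqTvvvvvvv => qqqqqqqqvvvvvvvv

T => qTv   [T -> q T v]
qTv => qqTvv   [T -> q T v]
qqTvv => qqqTvvv   [T -> q T v]
qqqTvvv => qqqqTvvvv   [T -> q T v]
qqqqTvvvv => qqqqqTvvvvv   [T -> q T v]
qqqqqTvvvvv => qqqqqqTvvvvvv   [T -> q T v]
qqqqqqTvvvvvv => qqqqqqqTvvvvvvv   [T -> q T v]
qqqqqqqTvvvvvvv => qqqqqqqqvvvvvvvv   [T -> q v]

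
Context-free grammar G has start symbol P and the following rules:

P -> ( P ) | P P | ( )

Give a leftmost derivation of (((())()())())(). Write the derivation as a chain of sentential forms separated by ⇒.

P ⇒ PP   [P -> P P]
PP ⇒ (P)P   [P -> ( P )]
(P)P ⇒ (PP)P   [P -> P P]
(PP)P ⇒ ((P)P)P   [P -> ( P )]
((P)P)P ⇒ ((PP)P)P   [P -> P P]
((PP)P)P ⇒ ((PPP)P)P   [P -> P P]
((PPP)P)P ⇒ (((P)PP)P)P   [P -> ( P )]
(((P)PP)P)P ⇒ (((())PP)P)P   [P -> ( )]
(((())PP)P)P ⇒ (((())()P)P)P   [P -> ( )]
(((())()P)P)P ⇒ (((())()())P)P   [P -> ( )]
(((())()())P)P ⇒ (((())()())())P   [P -> ( )]
(((())()())())P ⇒ (((())()())())()   [P -> ( )]

P ⇒ PP ⇒ (P)P ⇒ (PP)P ⇒ ((P)P)P ⇒ ((PP)P)P ⇒ ((PPP)P)P ⇒ (((P)PP)P)P ⇒ (((())PP)P)P ⇒ (((())()P)P)P ⇒ (((())()())P)P ⇒ (((())()())())P ⇒ (((())()())())()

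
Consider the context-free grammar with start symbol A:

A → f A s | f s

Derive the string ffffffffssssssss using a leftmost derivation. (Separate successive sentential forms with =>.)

A => fAs   [A → f A s]
fAs => ffAss   [A → f A s]
ffAss => fffAsss   [A → f A s]
fffAsss => ffffAssss   [A → f A s]
ffffAssss => fffffAsssss   [A → f A s]
fffffAsssss => ffffffAssssss   [A → f A s]
ffffffAssssss => fffffffAsssssss   [A → f A s]
fffffffAsssssss => ffffffffssssssss   [A → f s]

A=>fAs=>ffAss=>fffAsss=>ffffAssss=>fffffAsssss=>ffffffAssssss=>fffffffAsssssss=>ffffffffssssssss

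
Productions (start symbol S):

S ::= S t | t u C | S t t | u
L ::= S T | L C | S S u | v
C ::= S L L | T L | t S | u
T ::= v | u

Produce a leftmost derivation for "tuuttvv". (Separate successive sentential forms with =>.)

S => tuC => tuSLL => tuSttLL => tuuttLL => tuuttvL => tuuttvv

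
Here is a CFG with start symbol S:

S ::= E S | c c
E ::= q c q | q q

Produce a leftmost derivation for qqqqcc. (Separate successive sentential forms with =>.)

S=>ES=>qqS=>qqES=>qqqqS=>qqqqcc

S => ES   [S ::= E S]
ES => qqS   [E ::= q q]
qqS => qqES   [S ::= E S]
qqES => qqqqS   [E ::= q q]
qqqqS => qqqqcc   [S ::= c c]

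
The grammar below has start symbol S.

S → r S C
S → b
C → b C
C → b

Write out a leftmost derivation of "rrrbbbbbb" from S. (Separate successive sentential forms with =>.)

S => rSC   [S → r S C]
rSC => rrSCC   [S → r S C]
rrSCC => rrrSCCC   [S → r S C]
rrrSCCC => rrrbCCC   [S → b]
rrrbCCC => rrrbbCC   [C → b]
rrrbbCC => rrrbbbCC   [C → b C]
rrrbbbCC => rrrbbbbC   [C → b]
rrrbbbbC => rrrbbbbbC   [C → b C]
rrrbbbbbC => rrrbbbbbb   [C → b]

S => rSC => rrSCC => rrrSCCC => rrrbCCC => rrrbbCC => rrrbbbCC => rrrbbbbC => rrrbbbbbC => rrrbbbbbb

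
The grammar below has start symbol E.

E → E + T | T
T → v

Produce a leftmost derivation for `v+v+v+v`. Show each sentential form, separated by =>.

E => E+T   [E → E + T]
E+T => E+T+T   [E → E + T]
E+T+T => E+T+T+T   [E → E + T]
E+T+T+T => T+T+T+T   [E → T]
T+T+T+T => v+T+T+T   [T → v]
v+T+T+T => v+v+T+T   [T → v]
v+v+T+T => v+v+v+T   [T → v]
v+v+v+T => v+v+v+v   [T → v]

E => E+T => E+T+T => E+T+T+T => T+T+T+T => v+T+T+T => v+v+T+T => v+v+v+T => v+v+v+v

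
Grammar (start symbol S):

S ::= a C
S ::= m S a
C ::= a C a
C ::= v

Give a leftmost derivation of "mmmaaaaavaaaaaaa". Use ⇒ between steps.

S⇒mSa⇒mmSaa⇒mmmSaaa⇒mmmaCaaa⇒mmmaaCaaaa⇒mmmaaaCaaaaa⇒mmmaaaaCaaaaaa⇒mmmaaaaaCaaaaaaa⇒mmmaaaaavaaaaaaa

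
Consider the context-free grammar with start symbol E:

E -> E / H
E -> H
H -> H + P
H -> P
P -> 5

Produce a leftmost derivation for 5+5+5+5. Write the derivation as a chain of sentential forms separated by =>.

E => H => H+P => H+P+P => H+P+P+P => P+P+P+P => 5+P+P+P => 5+5+P+P => 5+5+5+P => 5+5+5+5

E => H   [E -> H]
H => H+P   [H -> H + P]
H+P => H+P+P   [H -> H + P]
H+P+P => H+P+P+P   [H -> H + P]
H+P+P+P => P+P+P+P   [H -> P]
P+P+P+P => 5+P+P+P   [P -> 5]
5+P+P+P => 5+5+P+P   [P -> 5]
5+5+P+P => 5+5+5+P   [P -> 5]
5+5+5+P => 5+5+5+5   [P -> 5]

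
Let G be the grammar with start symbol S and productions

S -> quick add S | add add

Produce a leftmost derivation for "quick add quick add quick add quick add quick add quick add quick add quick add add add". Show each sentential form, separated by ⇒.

S ⇒ quick add S ⇒ quick add quick add S ⇒ quick add quick add quick add S ⇒ quick add quick add quick add quick add S ⇒ quick add quick add quick add quick add quick add S ⇒ quick add quick add quick add quick add quick add quick add S ⇒ quick add quick add quick add quick add quick add quick add quick add S ⇒ quick add quick add quick add quick add quick add quick add quick add quick add S ⇒ quick add quick add quick add quick add quick add quick add quick add quick add add add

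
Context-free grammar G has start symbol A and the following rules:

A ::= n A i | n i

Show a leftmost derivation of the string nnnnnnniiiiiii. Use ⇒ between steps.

A ⇒ nAi   [A ::= n A i]
nAi ⇒ nnAii   [A ::= n A i]
nnAii ⇒ nnnAiii   [A ::= n A i]
nnnAiii ⇒ nnnnAiiii   [A ::= n A i]
nnnnAiiii ⇒ nnnnnAiiiii   [A ::= n A i]
nnnnnAiiiii ⇒ nnnnnnAiiiiii   [A ::= n A i]
nnnnnnAiiiiii ⇒ nnnnnnniiiiiii   [A ::= n i]

A ⇒ nAi ⇒ nnAii ⇒ nnnAiii ⇒ nnnnAiiii ⇒ nnnnnAiiiii ⇒ nnnnnnAiiiiii ⇒ nnnnnnniiiiiii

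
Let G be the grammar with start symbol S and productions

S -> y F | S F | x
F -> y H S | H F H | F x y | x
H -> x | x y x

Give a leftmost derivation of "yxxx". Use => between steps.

S=>SF=>SFF=>yFFF=>yxFF=>yxxF=>yxxx

S => SF   [S -> S F]
SF => SFF   [S -> S F]
SFF => yFFF   [S -> y F]
yFFF => yxFF   [F -> x]
yxFF => yxxF   [F -> x]
yxxF => yxxx   [F -> x]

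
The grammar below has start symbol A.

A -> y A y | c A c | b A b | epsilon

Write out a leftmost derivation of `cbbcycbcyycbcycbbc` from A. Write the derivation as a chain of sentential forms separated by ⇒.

A ⇒ cAc   [A -> c A c]
cAc ⇒ cbAbc   [A -> b A b]
cbAbc ⇒ cbbAbbc   [A -> b A b]
cbbAbbc ⇒ cbbcAcbbc   [A -> c A c]
cbbcAcbbc ⇒ cbbcyAycbbc   [A -> y A y]
cbbcyAycbbc ⇒ cbbcycAcycbbc   [A -> c A c]
cbbcycAcycbbc ⇒ cbbcycbAbcycbbc   [A -> b A b]
cbbcycbAbcycbbc ⇒ cbbcycbcAcbcycbbc   [A -> c A c]
cbbcycbcAcbcycbbc ⇒ cbbcycbcyAycbcycbbc   [A -> y A y]
cbbcycbcyAycbcycbbc ⇒ cbbcycbcyycbcycbbc   [A -> epsilon]

A⇒cAc⇒cbAbc⇒cbbAbbc⇒cbbcAcbbc⇒cbbcyAycbbc⇒cbbcycAcycbbc⇒cbbcycbAbcycbbc⇒cbbcycbcAcbcycbbc⇒cbbcycbcyAycbcycbbc⇒cbbcycbcyycbcycbbc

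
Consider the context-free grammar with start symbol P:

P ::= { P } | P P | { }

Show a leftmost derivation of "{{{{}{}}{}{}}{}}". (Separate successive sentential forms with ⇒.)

P ⇒ {P}   [P ::= { P }]
{P} ⇒ {PP}   [P ::= P P]
{PP} ⇒ {{P}P}   [P ::= { P }]
{{P}P} ⇒ {{PP}P}   [P ::= P P]
{{PP}P} ⇒ {{PPP}P}   [P ::= P P]
{{PPP}P} ⇒ {{{P}PP}P}   [P ::= { P }]
{{{P}PP}P} ⇒ {{{PP}PP}P}   [P ::= P P]
{{{PP}PP}P} ⇒ {{{{}P}PP}P}   [P ::= { }]
{{{{}P}PP}P} ⇒ {{{{}{}}PP}P}   [P ::= { }]
{{{{}{}}PP}P} ⇒ {{{{}{}}{}P}P}   [P ::= { }]
{{{{}{}}{}P}P} ⇒ {{{{}{}}{}{}}P}   [P ::= { }]
{{{{}{}}{}{}}P} ⇒ {{{{}{}}{}{}}{}}   [P ::= { }]

P ⇒ {P} ⇒ {PP} ⇒ {{P}P} ⇒ {{PP}P} ⇒ {{PPP}P} ⇒ {{{P}PP}P} ⇒ {{{PP}PP}P} ⇒ {{{{}P}PP}P} ⇒ {{{{}{}}PP}P} ⇒ {{{{}{}}{}P}P} ⇒ {{{{}{}}{}{}}P} ⇒ {{{{}{}}{}{}}{}}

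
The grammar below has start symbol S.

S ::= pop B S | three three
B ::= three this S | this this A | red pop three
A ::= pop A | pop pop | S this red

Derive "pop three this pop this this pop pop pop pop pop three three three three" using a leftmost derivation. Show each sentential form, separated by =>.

S => pop B S => pop three this S S => pop three this pop B S S => pop three this pop this this A S S => pop three this pop this this pop A S S => pop three this pop this this pop pop A S S => pop three this pop this this pop pop pop A S S => pop three this pop this this pop pop pop pop pop S S => pop three this pop this this pop pop pop pop pop three three S => pop three this pop this this pop pop pop pop pop three three three three

S => pop B S   [S ::= pop B S]
pop B S => pop three this S S   [B ::= three this S]
pop three this S S => pop three this pop B S S   [S ::= pop B S]
pop three this pop B S S => pop three this pop this this A S S   [B ::= this this A]
pop three this pop this this A S S => pop three this pop this this pop A S S   [A ::= pop A]
pop three this pop this this pop A S S => pop three this pop this this pop pop A S S   [A ::= pop A]
pop three this pop this this pop pop A S S => pop three this pop this this pop pop pop A S S   [A ::= pop A]
pop three this pop this this pop pop pop A S S => pop three this pop this this pop pop pop pop pop S S   [A ::= pop pop]
pop three this pop this this pop pop pop pop pop S S => pop three this pop this this pop pop pop pop pop three three S   [S ::= three three]
pop three this pop this this pop pop pop pop pop three three S => pop three this pop this this pop pop pop pop pop three three three three   [S ::= three three]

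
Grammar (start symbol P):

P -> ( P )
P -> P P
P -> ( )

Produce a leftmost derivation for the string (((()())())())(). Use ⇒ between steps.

P ⇒ PP ⇒ (P)P ⇒ (PP)P ⇒ ((P)P)P ⇒ ((PP)P)P ⇒ (((P)P)P)P ⇒ (((PP)P)P)P ⇒ (((()P)P)P)P ⇒ (((()())P)P)P ⇒ (((()())())P)P ⇒ (((()())())())P ⇒ (((()())())())()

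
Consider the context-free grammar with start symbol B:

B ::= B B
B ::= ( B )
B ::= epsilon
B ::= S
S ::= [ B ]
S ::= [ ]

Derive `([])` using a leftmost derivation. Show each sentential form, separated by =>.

B => (B) => (S) => ([])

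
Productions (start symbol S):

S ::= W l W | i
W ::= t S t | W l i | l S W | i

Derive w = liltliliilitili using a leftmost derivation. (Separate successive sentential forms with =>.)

S => WlW   [S ::= W l W]
WlW => lSWlW   [W ::= l S W]
lSWlW => lWlWWlW   [S ::= W l W]
lWlWWlW => lilWWlW   [W ::= i]
lilWWlW => liltStWlW   [W ::= t S t]
liltStWlW => liltWlWtWlW   [S ::= W l W]
liltWlWtWlW => liltlSWlWtWlW   [W ::= l S W]
liltlSWlWtWlW => liltlWlWWlWtWlW   [S ::= W l W]
liltlWlWWlWtWlW => liltlilWWlWtWlW   [W ::= i]
liltlilWWlWtWlW => liltliliWlWtWlW   [W ::= i]
liltliliWlWtWlW => liltliliilWtWlW   [W ::= i]
liltliliilWtWlW => liltliliilitWlW   [W ::= i]
liltliliilitWlW => liltliliilitilW   [W ::= i]
liltliliilitilW => liltliliilitili   [W ::= i]

S=>WlW=>lSWlW=>lWlWWlW=>lilWWlW=>liltStWlW=>liltWlWtWlW=>liltlSWlWtWlW=>liltlWlWWlWtWlW=>liltlilWWlWtWlW=>liltliliWlWtWlW=>liltliliilWtWlW=>liltliliilitWlW=>liltliliilitilW=>liltliliilitili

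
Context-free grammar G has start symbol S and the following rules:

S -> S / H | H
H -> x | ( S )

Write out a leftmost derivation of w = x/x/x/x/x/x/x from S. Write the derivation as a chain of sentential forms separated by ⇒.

S ⇒ S/H ⇒ S/H/H ⇒ S/H/H/H ⇒ S/H/H/H/H ⇒ S/H/H/H/H/H ⇒ S/H/H/H/H/H/H ⇒ H/H/H/H/H/H/H ⇒ x/H/H/H/H/H/H ⇒ x/x/H/H/H/H/H ⇒ x/x/x/H/H/H/H ⇒ x/x/x/x/H/H/H ⇒ x/x/x/x/x/H/H ⇒ x/x/x/x/x/x/H ⇒ x/x/x/x/x/x/x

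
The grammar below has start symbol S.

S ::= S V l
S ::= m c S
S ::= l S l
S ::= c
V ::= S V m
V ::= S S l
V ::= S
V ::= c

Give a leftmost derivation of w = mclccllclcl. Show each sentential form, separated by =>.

S => SVl   [S ::= S V l]
SVl => SVlVl   [S ::= S V l]
SVlVl => mcSVlVl   [S ::= m c S]
mcSVlVl => mclSlVlVl   [S ::= l S l]
mclSlVlVl => mclSVllVlVl   [S ::= S V l]
mclSVllVlVl => mclcVllVlVl   [S ::= c]
mclcVllVlVl => mclccllVlVl   [V ::= c]
mclccllVlVl => mclccllclVl   [V ::= c]
mclccllclVl => mclccllclcl   [V ::= c]

S => SVl => SVlVl => mcSVlVl => mclSlVlVl => mclSVllVlVl => mclcVllVlVl => mclccllVlVl => mclccllclVl => mclccllclcl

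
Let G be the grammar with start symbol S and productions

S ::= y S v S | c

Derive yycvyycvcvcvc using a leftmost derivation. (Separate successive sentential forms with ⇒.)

S ⇒ ySvS ⇒ yySvSvS ⇒ yycvSvS ⇒ yycvySvSvS ⇒ yycvyySvSvSvS ⇒ yycvyycvSvSvS ⇒ yycvyycvcvSvS ⇒ yycvyycvcvcvS ⇒ yycvyycvcvcvc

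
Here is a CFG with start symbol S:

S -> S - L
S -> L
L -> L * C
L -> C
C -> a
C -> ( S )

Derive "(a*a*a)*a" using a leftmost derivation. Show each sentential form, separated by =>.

S => L   [S -> L]
L => L*C   [L -> L * C]
L*C => C*C   [L -> C]
C*C => (S)*C   [C -> ( S )]
(S)*C => (L)*C   [S -> L]
(L)*C => (L*C)*C   [L -> L * C]
(L*C)*C => (L*C*C)*C   [L -> L * C]
(L*C*C)*C => (C*C*C)*C   [L -> C]
(C*C*C)*C => (a*C*C)*C   [C -> a]
(a*C*C)*C => (a*a*C)*C   [C -> a]
(a*a*C)*C => (a*a*a)*C   [C -> a]
(a*a*a)*C => (a*a*a)*a   [C -> a]

S => L => L*C => C*C => (S)*C => (L)*C => (L*C)*C => (L*C*C)*C => (C*C*C)*C => (a*C*C)*C => (a*a*C)*C => (a*a*a)*C => (a*a*a)*a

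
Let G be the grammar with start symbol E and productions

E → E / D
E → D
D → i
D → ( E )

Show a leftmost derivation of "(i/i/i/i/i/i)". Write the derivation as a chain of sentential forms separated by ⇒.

E⇒D⇒(E)⇒(E/D)⇒(E/D/D)⇒(E/D/D/D)⇒(E/D/D/D/D)⇒(E/D/D/D/D/D)⇒(D/D/D/D/D/D)⇒(i/D/D/D/D/D)⇒(i/i/D/D/D/D)⇒(i/i/i/D/D/D)⇒(i/i/i/i/D/D)⇒(i/i/i/i/i/D)⇒(i/i/i/i/i/i)

E ⇒ D   [E → D]
D ⇒ (E)   [D → ( E )]
(E) ⇒ (E/D)   [E → E / D]
(E/D) ⇒ (E/D/D)   [E → E / D]
(E/D/D) ⇒ (E/D/D/D)   [E → E / D]
(E/D/D/D) ⇒ (E/D/D/D/D)   [E → E / D]
(E/D/D/D/D) ⇒ (E/D/D/D/D/D)   [E → E / D]
(E/D/D/D/D/D) ⇒ (D/D/D/D/D/D)   [E → D]
(D/D/D/D/D/D) ⇒ (i/D/D/D/D/D)   [D → i]
(i/D/D/D/D/D) ⇒ (i/i/D/D/D/D)   [D → i]
(i/i/D/D/D/D) ⇒ (i/i/i/D/D/D)   [D → i]
(i/i/i/D/D/D) ⇒ (i/i/i/i/D/D)   [D → i]
(i/i/i/i/D/D) ⇒ (i/i/i/i/i/D)   [D → i]
(i/i/i/i/i/D) ⇒ (i/i/i/i/i/i)   [D → i]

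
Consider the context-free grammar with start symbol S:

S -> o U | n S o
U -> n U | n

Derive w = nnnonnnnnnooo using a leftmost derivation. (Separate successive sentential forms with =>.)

S => nSo   [S -> n S o]
nSo => nnSoo   [S -> n S o]
nnSoo => nnnSooo   [S -> n S o]
nnnSooo => nnnoUooo   [S -> o U]
nnnoUooo => nnnonUooo   [U -> n U]
nnnonUooo => nnnonnUooo   [U -> n U]
nnnonnUooo => nnnonnnUooo   [U -> n U]
nnnonnnUooo => nnnonnnnUooo   [U -> n U]
nnnonnnnUooo => nnnonnnnnUooo   [U -> n U]
nnnonnnnnUooo => nnnonnnnnnooo   [U -> n]

S => nSo => nnSoo => nnnSooo => nnnoUooo => nnnonUooo => nnnonnUooo => nnnonnnUooo => nnnonnnnUooo => nnnonnnnnUooo => nnnonnnnnnooo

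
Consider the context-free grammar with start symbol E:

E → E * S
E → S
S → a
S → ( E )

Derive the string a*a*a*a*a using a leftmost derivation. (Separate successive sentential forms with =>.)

E => E*S   [E → E * S]
E*S => E*S*S   [E → E * S]
E*S*S => E*S*S*S   [E → E * S]
E*S*S*S => E*S*S*S*S   [E → E * S]
E*S*S*S*S => S*S*S*S*S   [E → S]
S*S*S*S*S => a*S*S*S*S   [S → a]
a*S*S*S*S => a*a*S*S*S   [S → a]
a*a*S*S*S => a*a*a*S*S   [S → a]
a*a*a*S*S => a*a*a*a*S   [S → a]
a*a*a*a*S => a*a*a*a*a   [S → a]

E => E*S => E*S*S => E*S*S*S => E*S*S*S*S => S*S*S*S*S => a*S*S*S*S => a*a*S*S*S => a*a*a*S*S => a*a*a*a*S => a*a*a*a*a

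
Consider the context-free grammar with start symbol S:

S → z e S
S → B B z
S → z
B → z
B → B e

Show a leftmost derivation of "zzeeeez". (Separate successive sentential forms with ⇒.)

S ⇒ BBz   [S → B B z]
BBz ⇒ zBz   [B → z]
zBz ⇒ zBez   [B → B e]
zBez ⇒ zBeez   [B → B e]
zBeez ⇒ zBeeez   [B → B e]
zBeeez ⇒ zBeeeez   [B → B e]
zBeeeez ⇒ zzeeeez   [B → z]

S ⇒ BBz ⇒ zBz ⇒ zBez ⇒ zBeez ⇒ zBeeez ⇒ zBeeeez ⇒ zzeeeez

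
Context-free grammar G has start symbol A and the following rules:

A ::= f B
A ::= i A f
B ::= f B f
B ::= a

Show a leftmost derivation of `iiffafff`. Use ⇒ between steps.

A ⇒ iAf ⇒ iiAff ⇒ iifBff ⇒ iiffBfff ⇒ iiffafff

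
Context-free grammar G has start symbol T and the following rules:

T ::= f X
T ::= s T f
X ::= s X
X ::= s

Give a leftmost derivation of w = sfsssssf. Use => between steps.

T => sTf   [T ::= s T f]
sTf => sfXf   [T ::= f X]
sfXf => sfsXf   [X ::= s X]
sfsXf => sfssXf   [X ::= s X]
sfssXf => sfsssXf   [X ::= s X]
sfsssXf => sfssssXf   [X ::= s X]
sfssssXf => sfsssssf   [X ::= s]

T=>sTf=>sfXf=>sfsXf=>sfssXf=>sfsssXf=>sfssssXf=>sfsssssf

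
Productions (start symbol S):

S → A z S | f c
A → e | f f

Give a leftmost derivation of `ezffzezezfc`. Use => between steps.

S => AzS   [S → A z S]
AzS => ezS   [A → e]
ezS => ezAzS   [S → A z S]
ezAzS => ezffzS   [A → f f]
ezffzS => ezffzAzS   [S → A z S]
ezffzAzS => ezffzezS   [A → e]
ezffzezS => ezffzezAzS   [S → A z S]
ezffzezAzS => ezffzezezS   [A → e]
ezffzezezS => ezffzezezfc   [S → f c]

S => AzS => ezS => ezAzS => ezffzS => ezffzAzS => ezffzezS => ezffzezAzS => ezffzezezS => ezffzezezfc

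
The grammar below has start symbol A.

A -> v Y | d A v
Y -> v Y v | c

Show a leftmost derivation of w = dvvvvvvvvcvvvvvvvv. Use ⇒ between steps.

A ⇒ dAv   [A -> d A v]
dAv ⇒ dvYv   [A -> v Y]
dvYv ⇒ dvvYvv   [Y -> v Y v]
dvvYvv ⇒ dvvvYvvv   [Y -> v Y v]
dvvvYvvv ⇒ dvvvvYvvvv   [Y -> v Y v]
dvvvvYvvvv ⇒ dvvvvvYvvvvv   [Y -> v Y v]
dvvvvvYvvvvv ⇒ dvvvvvvYvvvvvv   [Y -> v Y v]
dvvvvvvYvvvvvv ⇒ dvvvvvvvYvvvvvvv   [Y -> v Y v]
dvvvvvvvYvvvvvvv ⇒ dvvvvvvvvYvvvvvvvv   [Y -> v Y v]
dvvvvvvvvYvvvvvvvv ⇒ dvvvvvvvvcvvvvvvvv   [Y -> c]

A ⇒ dAv ⇒ dvYv ⇒ dvvYvv ⇒ dvvvYvvv ⇒ dvvvvYvvvv ⇒ dvvvvvYvvvvv ⇒ dvvvvvvYvvvvvv ⇒ dvvvvvvvYvvvvvvv ⇒ dvvvvvvvvYvvvvvvvv ⇒ dvvvvvvvvcvvvvvvvv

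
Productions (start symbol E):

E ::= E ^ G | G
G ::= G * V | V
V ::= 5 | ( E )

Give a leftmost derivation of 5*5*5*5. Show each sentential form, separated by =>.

E => G => G*V => G*V*V => G*V*V*V => V*V*V*V => 5*V*V*V => 5*5*V*V => 5*5*5*V => 5*5*5*5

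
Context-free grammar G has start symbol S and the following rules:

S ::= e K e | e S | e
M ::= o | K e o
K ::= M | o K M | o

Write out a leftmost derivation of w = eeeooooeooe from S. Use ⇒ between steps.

S ⇒ eS ⇒ eeS ⇒ eeeKe ⇒ eeeoKMe ⇒ eeeooKMMe ⇒ eeeoooMMe ⇒ eeeoooKeoMe ⇒ eeeoooMeoMe ⇒ eeeooooeoMe ⇒ eeeooooeooe

S ⇒ eS   [S ::= e S]
eS ⇒ eeS   [S ::= e S]
eeS ⇒ eeeKe   [S ::= e K e]
eeeKe ⇒ eeeoKMe   [K ::= o K M]
eeeoKMe ⇒ eeeooKMMe   [K ::= o K M]
eeeooKMMe ⇒ eeeoooMMe   [K ::= o]
eeeoooMMe ⇒ eeeoooKeoMe   [M ::= K e o]
eeeoooKeoMe ⇒ eeeoooMeoMe   [K ::= M]
eeeoooMeoMe ⇒ eeeooooeoMe   [M ::= o]
eeeooooeoMe ⇒ eeeooooeooe   [M ::= o]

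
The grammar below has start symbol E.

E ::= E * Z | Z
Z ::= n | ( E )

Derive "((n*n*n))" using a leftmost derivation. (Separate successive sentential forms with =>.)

E=>Z=>(E)=>(Z)=>((E))=>((E*Z))=>((E*Z*Z))=>((Z*Z*Z))=>((n*Z*Z))=>((n*n*Z))=>((n*n*n))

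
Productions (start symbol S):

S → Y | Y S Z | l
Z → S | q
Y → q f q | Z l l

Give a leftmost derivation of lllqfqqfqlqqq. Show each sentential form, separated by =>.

S => YSZ   [S → Y S Z]
YSZ => ZllSZ   [Y → Z l l]
ZllSZ => SllSZ   [Z → S]
SllSZ => lllSZ   [S → l]
lllSZ => lllYSZZ   [S → Y S Z]
lllYSZZ => lllqfqSZZ   [Y → q f q]
lllqfqSZZ => lllqfqYSZZZ   [S → Y S Z]
lllqfqYSZZZ => lllqfqqfqSZZZ   [Y → q f q]
lllqfqqfqSZZZ => lllqfqqfqlZZZ   [S → l]
lllqfqqfqlZZZ => lllqfqqfqlqZZ   [Z → q]
lllqfqqfqlqZZ => lllqfqqfqlqqZ   [Z → q]
lllqfqqfqlqqZ => lllqfqqfqlqqq   [Z → q]

S=>YSZ=>ZllSZ=>SllSZ=>lllSZ=>lllYSZZ=>lllqfqSZZ=>lllqfqYSZZZ=>lllqfqqfqSZZZ=>lllqfqqfqlZZZ=>lllqfqqfqlqZZ=>lllqfqqfqlqqZ=>lllqfqqfqlqqq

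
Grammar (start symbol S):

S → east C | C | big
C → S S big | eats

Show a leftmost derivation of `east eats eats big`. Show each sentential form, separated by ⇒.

S ⇒ C ⇒ S S big ⇒ east C S big ⇒ east eats S big ⇒ east eats C big ⇒ east eats eats big

S ⇒ C   [S → C]
C ⇒ S S big   [C → S S big]
S S big ⇒ east C S big   [S → east C]
east C S big ⇒ east eats S big   [C → eats]
east eats S big ⇒ east eats C big   [S → C]
east eats C big ⇒ east eats eats big   [C → eats]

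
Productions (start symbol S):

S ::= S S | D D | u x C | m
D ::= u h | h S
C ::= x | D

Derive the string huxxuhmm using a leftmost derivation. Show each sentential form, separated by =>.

S => SS   [S ::= S S]
SS => SSS   [S ::= S S]
SSS => DDSS   [S ::= D D]
DDSS => hSDSS   [D ::= h S]
hSDSS => huxCDSS   [S ::= u x C]
huxCDSS => huxxDSS   [C ::= x]
huxxDSS => huxxuhSS   [D ::= u h]
huxxuhSS => huxxuhmS   [S ::= m]
huxxuhmS => huxxuhmm   [S ::= m]

S=>SS=>SSS=>DDSS=>hSDSS=>huxCDSS=>huxxDSS=>huxxuhSS=>huxxuhmS=>huxxuhmm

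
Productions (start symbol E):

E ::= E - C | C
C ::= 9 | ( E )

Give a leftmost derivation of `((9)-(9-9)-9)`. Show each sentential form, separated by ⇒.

E ⇒ C   [E ::= C]
C ⇒ (E)   [C ::= ( E )]
(E) ⇒ (E-C)   [E ::= E - C]
(E-C) ⇒ (E-C-C)   [E ::= E - C]
(E-C-C) ⇒ (C-C-C)   [E ::= C]
(C-C-C) ⇒ ((E)-C-C)   [C ::= ( E )]
((E)-C-C) ⇒ ((C)-C-C)   [E ::= C]
((C)-C-C) ⇒ ((9)-C-C)   [C ::= 9]
((9)-C-C) ⇒ ((9)-(E)-C)   [C ::= ( E )]
((9)-(E)-C) ⇒ ((9)-(E-C)-C)   [E ::= E - C]
((9)-(E-C)-C) ⇒ ((9)-(C-C)-C)   [E ::= C]
((9)-(C-C)-C) ⇒ ((9)-(9-C)-C)   [C ::= 9]
((9)-(9-C)-C) ⇒ ((9)-(9-9)-C)   [C ::= 9]
((9)-(9-9)-C) ⇒ ((9)-(9-9)-9)   [C ::= 9]

E ⇒ C ⇒ (E) ⇒ (E-C) ⇒ (E-C-C) ⇒ (C-C-C) ⇒ ((E)-C-C) ⇒ ((C)-C-C) ⇒ ((9)-C-C) ⇒ ((9)-(E)-C) ⇒ ((9)-(E-C)-C) ⇒ ((9)-(C-C)-C) ⇒ ((9)-(9-C)-C) ⇒ ((9)-(9-9)-C) ⇒ ((9)-(9-9)-9)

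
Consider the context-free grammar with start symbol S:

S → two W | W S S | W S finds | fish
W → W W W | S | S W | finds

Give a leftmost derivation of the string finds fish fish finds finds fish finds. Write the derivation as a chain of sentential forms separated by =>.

S => W S finds   [S → W S finds]
W S finds => W W W S finds   [W → W W W]
W W W S finds => S W W S finds   [W → S]
S W W S finds => W S S W W S finds   [S → W S S]
W S S W W S finds => finds S S W W S finds   [W → finds]
finds S S W W S finds => finds fish S W W S finds   [S → fish]
finds fish S W W S finds => finds fish fish W W S finds   [S → fish]
finds fish fish W W S finds => finds fish fish finds W S finds   [W → finds]
finds fish fish finds W S finds => finds fish fish finds finds S finds   [W → finds]
finds fish fish finds finds S finds => finds fish fish finds finds fish finds   [S → fish]

S => W S finds => W W W S finds => S W W S finds => W S S W W S finds => finds S S W W S finds => finds fish S W W S finds => finds fish fish W W S finds => finds fish fish finds W S finds => finds fish fish finds finds S finds => finds fish fish finds finds fish finds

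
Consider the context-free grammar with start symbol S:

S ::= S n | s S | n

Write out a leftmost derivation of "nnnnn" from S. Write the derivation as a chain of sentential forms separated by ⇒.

S ⇒ Sn ⇒ Snn ⇒ Snnn ⇒ Snnnn ⇒ nnnnn

S ⇒ Sn   [S ::= S n]
Sn ⇒ Snn   [S ::= S n]
Snn ⇒ Snnn   [S ::= S n]
Snnn ⇒ Snnnn   [S ::= S n]
Snnnn ⇒ nnnnn   [S ::= n]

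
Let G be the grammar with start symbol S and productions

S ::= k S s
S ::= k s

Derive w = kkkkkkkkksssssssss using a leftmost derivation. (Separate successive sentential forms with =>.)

S => kSs => kkSss => kkkSsss => kkkkSssss => kkkkkSsssss => kkkkkkSssssss => kkkkkkkSsssssss => kkkkkkkkSssssssss => kkkkkkkkksssssssss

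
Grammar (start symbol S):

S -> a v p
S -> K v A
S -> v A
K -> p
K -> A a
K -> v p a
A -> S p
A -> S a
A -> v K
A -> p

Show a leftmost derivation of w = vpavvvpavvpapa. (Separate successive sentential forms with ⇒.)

S ⇒ KvA ⇒ vpavA ⇒ vpavSa ⇒ vpavvAa ⇒ vpavvSpa ⇒ vpavvKvApa ⇒ vpavvvpavApa ⇒ vpavvvpavSapa ⇒ vpavvvpavvAapa ⇒ vpavvvpavvpapa

S ⇒ KvA   [S -> K v A]
KvA ⇒ vpavA   [K -> v p a]
vpavA ⇒ vpavSa   [A -> S a]
vpavSa ⇒ vpavvAa   [S -> v A]
vpavvAa ⇒ vpavvSpa   [A -> S p]
vpavvSpa ⇒ vpavvKvApa   [S -> K v A]
vpavvKvApa ⇒ vpavvvpavApa   [K -> v p a]
vpavvvpavApa ⇒ vpavvvpavSapa   [A -> S a]
vpavvvpavSapa ⇒ vpavvvpavvAapa   [S -> v A]
vpavvvpavvAapa ⇒ vpavvvpavvpapa   [A -> p]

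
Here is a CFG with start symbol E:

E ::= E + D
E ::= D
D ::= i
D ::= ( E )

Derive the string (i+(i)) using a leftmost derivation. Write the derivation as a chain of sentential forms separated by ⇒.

E ⇒ D   [E ::= D]
D ⇒ (E)   [D ::= ( E )]
(E) ⇒ (E+D)   [E ::= E + D]
(E+D) ⇒ (D+D)   [E ::= D]
(D+D) ⇒ (i+D)   [D ::= i]
(i+D) ⇒ (i+(E))   [D ::= ( E )]
(i+(E)) ⇒ (i+(D))   [E ::= D]
(i+(D)) ⇒ (i+(i))   [D ::= i]

E ⇒ D ⇒ (E) ⇒ (E+D) ⇒ (D+D) ⇒ (i+D) ⇒ (i+(E)) ⇒ (i+(D)) ⇒ (i+(i))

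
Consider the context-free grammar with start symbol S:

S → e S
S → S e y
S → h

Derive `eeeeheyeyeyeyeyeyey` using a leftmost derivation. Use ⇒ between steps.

S ⇒ Sey ⇒ Seyey ⇒ eSeyey ⇒ eeSeyey ⇒ eeSeyeyey ⇒ eeSeyeyeyey ⇒ eeSeyeyeyeyey ⇒ eeeSeyeyeyeyey ⇒ eeeSeyeyeyeyeyey ⇒ eeeSeyeyeyeyeyeyey ⇒ eeeeSeyeyeyeyeyeyey ⇒ eeeeheyeyeyeyeyeyey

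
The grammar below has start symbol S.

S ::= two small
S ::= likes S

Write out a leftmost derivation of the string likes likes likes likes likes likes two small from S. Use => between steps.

S => likes S   [S ::= likes S]
likes S => likes likes S   [S ::= likes S]
likes likes S => likes likes likes S   [S ::= likes S]
likes likes likes S => likes likes likes likes S   [S ::= likes S]
likes likes likes likes S => likes likes likes likes likes S   [S ::= likes S]
likes likes likes likes likes S => likes likes likes likes likes likes S   [S ::= likes S]
likes likes likes likes likes likes S => likes likes likes likes likes likes two small   [S ::= two small]

S => likes S => likes likes S => likes likes likes S => likes likes likes likes S => likes likes likes likes likes S => likes likes likes likes likes likes S => likes likes likes likes likes likes two small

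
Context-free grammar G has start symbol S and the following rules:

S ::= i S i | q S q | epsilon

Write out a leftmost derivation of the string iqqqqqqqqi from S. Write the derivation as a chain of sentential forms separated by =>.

S => iSi => iqSqi => iqqSqqi => iqqqSqqqi => iqqqqSqqqqi => iqqqqqqqqi

S => iSi   [S ::= i S i]
iSi => iqSqi   [S ::= q S q]
iqSqi => iqqSqqi   [S ::= q S q]
iqqSqqi => iqqqSqqqi   [S ::= q S q]
iqqqSqqqi => iqqqqSqqqqi   [S ::= q S q]
iqqqqSqqqqi => iqqqqqqqqi   [S ::= epsilon]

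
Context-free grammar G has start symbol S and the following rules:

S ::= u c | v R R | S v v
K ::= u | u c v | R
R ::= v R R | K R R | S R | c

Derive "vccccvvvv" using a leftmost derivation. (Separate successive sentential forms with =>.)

S => Svv   [S ::= S v v]
Svv => Svvvv   [S ::= S v v]
Svvvv => vRRvvvv   [S ::= v R R]
vRRvvvv => vcRvvvv   [R ::= c]
vcRvvvv => vcKRRvvvv   [R ::= K R R]
vcKRRvvvv => vcRRRvvvv   [K ::= R]
vcRRRvvvv => vccRRvvvv   [R ::= c]
vccRRvvvv => vcccRvvvv   [R ::= c]
vcccRvvvv => vccccvvvv   [R ::= c]

S=>Svv=>Svvvv=>vRRvvvv=>vcRvvvv=>vcKRRvvvv=>vcRRRvvvv=>vccRRvvvv=>vcccRvvvv=>vccccvvvv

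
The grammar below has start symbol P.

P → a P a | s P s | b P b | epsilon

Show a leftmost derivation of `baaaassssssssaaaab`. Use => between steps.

P => bPb => baPab => baaPaab => baaaPaaab => baaaaPaaaab => baaaasPsaaaab => baaaassPssaaaab => baaaasssPsssaaaab => baaaassssPssssaaaab => baaaassssssssaaaab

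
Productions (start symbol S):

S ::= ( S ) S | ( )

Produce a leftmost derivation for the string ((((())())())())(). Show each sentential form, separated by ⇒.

S⇒(S)S⇒((S)S)S⇒(((S)S)S)S⇒((((S)S)S)S)S⇒((((())S)S)S)S⇒((((())())S)S)S⇒((((())())())S)S⇒((((())())())())S⇒((((())())())())()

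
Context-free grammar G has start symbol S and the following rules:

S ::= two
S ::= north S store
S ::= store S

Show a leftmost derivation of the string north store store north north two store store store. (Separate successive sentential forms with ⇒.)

S ⇒ north S store   [S ::= north S store]
north S store ⇒ north store S store   [S ::= store S]
north store S store ⇒ north store store S store   [S ::= store S]
north store store S store ⇒ north store store north S store store   [S ::= north S store]
north store store north S store store ⇒ north store store north north S store store store   [S ::= north S store]
north store store north north S store store store ⇒ north store store north north two store store store   [S ::= two]

S ⇒ north S store ⇒ north store S store ⇒ north store store S store ⇒ north store store north S store store ⇒ north store store north north S store store store ⇒ north store store north north two store store store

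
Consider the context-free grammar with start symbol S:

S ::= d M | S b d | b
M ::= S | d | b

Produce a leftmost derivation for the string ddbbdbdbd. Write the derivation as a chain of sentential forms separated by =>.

S => Sbd => dMbd => dSbd => dSbdbd => dSbdbdbd => ddMbdbdbd => ddbbdbdbd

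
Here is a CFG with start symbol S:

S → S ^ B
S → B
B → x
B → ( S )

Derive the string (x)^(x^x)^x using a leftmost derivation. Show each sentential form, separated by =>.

S => S^B   [S → S ^ B]
S^B => S^B^B   [S → S ^ B]
S^B^B => B^B^B   [S → B]
B^B^B => (S)^B^B   [B → ( S )]
(S)^B^B => (B)^B^B   [S → B]
(B)^B^B => (x)^B^B   [B → x]
(x)^B^B => (x)^(S)^B   [B → ( S )]
(x)^(S)^B => (x)^(S^B)^B   [S → S ^ B]
(x)^(S^B)^B => (x)^(B^B)^B   [S → B]
(x)^(B^B)^B => (x)^(x^B)^B   [B → x]
(x)^(x^B)^B => (x)^(x^x)^B   [B → x]
(x)^(x^x)^B => (x)^(x^x)^x   [B → x]

S => S^B => S^B^B => B^B^B => (S)^B^B => (B)^B^B => (x)^B^B => (x)^(S)^B => (x)^(S^B)^B => (x)^(B^B)^B => (x)^(x^B)^B => (x)^(x^x)^B => (x)^(x^x)^x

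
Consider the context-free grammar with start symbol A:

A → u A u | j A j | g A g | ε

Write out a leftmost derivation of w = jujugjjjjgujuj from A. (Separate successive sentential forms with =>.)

A => jAj   [A → j A j]
jAj => juAuj   [A → u A u]
juAuj => jujAjuj   [A → j A j]
jujAjuj => jujuAujuj   [A → u A u]
jujuAujuj => jujugAgujuj   [A → g A g]
jujugAgujuj => jujugjAjgujuj   [A → j A j]
jujugjAjgujuj => jujugjjAjjgujuj   [A → j A j]
jujugjjAjjgujuj => jujugjjjjgujuj   [A → ε]

A => jAj => juAuj => jujAjuj => jujuAujuj => jujugAgujuj => jujugjAjgujuj => jujugjjAjjgujuj => jujugjjjjgujuj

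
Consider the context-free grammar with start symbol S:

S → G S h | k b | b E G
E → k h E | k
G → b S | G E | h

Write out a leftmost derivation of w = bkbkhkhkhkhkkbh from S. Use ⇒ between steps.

S⇒GSh⇒GESh⇒bSESh⇒bkbESh⇒bkbkhESh⇒bkbkhkhESh⇒bkbkhkhkhESh⇒bkbkhkhkhkhESh⇒bkbkhkhkhkhkSh⇒bkbkhkhkhkhkkbh

S ⇒ GSh   [S → G S h]
GSh ⇒ GESh   [G → G E]
GESh ⇒ bSESh   [G → b S]
bSESh ⇒ bkbESh   [S → k b]
bkbESh ⇒ bkbkhESh   [E → k h E]
bkbkhESh ⇒ bkbkhkhESh   [E → k h E]
bkbkhkhESh ⇒ bkbkhkhkhESh   [E → k h E]
bkbkhkhkhESh ⇒ bkbkhkhkhkhESh   [E → k h E]
bkbkhkhkhkhESh ⇒ bkbkhkhkhkhkSh   [E → k]
bkbkhkhkhkhkSh ⇒ bkbkhkhkhkhkkbh   [S → k b]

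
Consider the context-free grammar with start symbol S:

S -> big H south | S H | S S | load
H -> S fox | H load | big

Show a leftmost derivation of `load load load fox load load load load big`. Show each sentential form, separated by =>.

S => S H   [S -> S H]
S H => S H H   [S -> S H]
S H H => load H H   [S -> load]
load H H => load H load H   [H -> H load]
load H load H => load H load load H   [H -> H load]
load H load load H => load H load load load H   [H -> H load]
load H load load load H => load H load load load load H   [H -> H load]
load H load load load load H => load S fox load load load load H   [H -> S fox]
load S fox load load load load H => load S S fox load load load load H   [S -> S S]
load S S fox load load load load H => load load S fox load load load load H   [S -> load]
load load S fox load load load load H => load load load fox load load load load H   [S -> load]
load load load fox load load load load H => load load load fox load load load load big   [H -> big]

S => S H => S H H => load H H => load H load H => load H load load H => load H load load load H => load H load load load load H => load S fox load load load load H => load S S fox load load load load H => load load S fox load load load load H => load load load fox load load load load H => load load load fox load load load load big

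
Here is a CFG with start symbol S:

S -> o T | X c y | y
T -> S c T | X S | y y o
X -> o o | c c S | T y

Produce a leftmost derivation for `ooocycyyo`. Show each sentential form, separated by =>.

S=>oT=>oScT=>oXcycT=>ooocycT=>ooocycyyo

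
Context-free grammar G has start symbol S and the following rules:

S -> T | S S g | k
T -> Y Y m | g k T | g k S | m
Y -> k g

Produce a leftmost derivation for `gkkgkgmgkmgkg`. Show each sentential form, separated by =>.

S => T => gkS => gkSSg => gkSSgSg => gkTSgSg => gkYYmSgSg => gkkgYmSgSg => gkkgkgmSgSg => gkkgkgmTgSg => gkkgkgmgkTgSg => gkkgkgmgkmgSg => gkkgkgmgkmgkg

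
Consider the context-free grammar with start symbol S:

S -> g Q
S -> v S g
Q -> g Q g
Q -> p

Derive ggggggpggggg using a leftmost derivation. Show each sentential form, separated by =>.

S => gQ   [S -> g Q]
gQ => ggQg   [Q -> g Q g]
ggQg => gggQgg   [Q -> g Q g]
gggQgg => ggggQggg   [Q -> g Q g]
ggggQggg => gggggQgggg   [Q -> g Q g]
gggggQgggg => ggggggQggggg   [Q -> g Q g]
ggggggQggggg => ggggggpggggg   [Q -> p]

S => gQ => ggQg => gggQgg => ggggQggg => gggggQgggg => ggggggQggggg => ggggggpggggg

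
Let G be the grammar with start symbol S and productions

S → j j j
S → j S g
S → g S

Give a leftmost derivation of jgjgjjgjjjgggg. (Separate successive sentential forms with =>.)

S => jSg   [S → j S g]
jSg => jgSg   [S → g S]
jgSg => jgjSgg   [S → j S g]
jgjSgg => jgjgSgg   [S → g S]
jgjgSgg => jgjgjSggg   [S → j S g]
jgjgjSggg => jgjgjjSgggg   [S → j S g]
jgjgjjSgggg => jgjgjjgSgggg   [S → g S]
jgjgjjgSgggg => jgjgjjgjjjgggg   [S → j j j]

S => jSg => jgSg => jgjSgg => jgjgSgg => jgjgjSggg => jgjgjjSgggg => jgjgjjgSgggg => jgjgjjgjjjgggg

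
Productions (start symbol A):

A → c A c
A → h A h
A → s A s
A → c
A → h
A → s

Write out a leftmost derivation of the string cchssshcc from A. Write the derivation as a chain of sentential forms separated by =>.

A => cAc   [A → c A c]
cAc => ccAcc   [A → c A c]
ccAcc => cchAhcc   [A → h A h]
cchAhcc => cchsAshcc   [A → s A s]
cchsAshcc => cchssshcc   [A → s]

A => cAc => ccAcc => cchAhcc => cchsAshcc => cchssshcc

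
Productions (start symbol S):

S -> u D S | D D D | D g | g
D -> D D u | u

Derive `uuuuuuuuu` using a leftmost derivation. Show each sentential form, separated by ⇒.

S⇒DDD⇒DDuDD⇒uDuDD⇒uDDuuDD⇒uDDuDuuDD⇒uuDuDuuDD⇒uuuuDuuDD⇒uuuuuuuDD⇒uuuuuuuuD⇒uuuuuuuuu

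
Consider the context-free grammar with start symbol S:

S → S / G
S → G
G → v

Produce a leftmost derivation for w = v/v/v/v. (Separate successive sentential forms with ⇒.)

S ⇒ S/G ⇒ S/G/G ⇒ S/G/G/G ⇒ G/G/G/G ⇒ v/G/G/G ⇒ v/v/G/G ⇒ v/v/v/G ⇒ v/v/v/v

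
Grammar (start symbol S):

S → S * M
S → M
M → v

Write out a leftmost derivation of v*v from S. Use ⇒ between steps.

S⇒S*M⇒M*M⇒v*M⇒v*v

S ⇒ S*M   [S → S * M]
S*M ⇒ M*M   [S → M]
M*M ⇒ v*M   [M → v]
v*M ⇒ v*v   [M → v]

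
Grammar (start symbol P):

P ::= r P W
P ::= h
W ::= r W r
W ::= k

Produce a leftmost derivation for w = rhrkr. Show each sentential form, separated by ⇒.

P ⇒ rPW   [P ::= r P W]
rPW ⇒ rhW   [P ::= h]
rhW ⇒ rhrWr   [W ::= r W r]
rhrWr ⇒ rhrkr   [W ::= k]

P ⇒ rPW ⇒ rhW ⇒ rhrWr ⇒ rhrkr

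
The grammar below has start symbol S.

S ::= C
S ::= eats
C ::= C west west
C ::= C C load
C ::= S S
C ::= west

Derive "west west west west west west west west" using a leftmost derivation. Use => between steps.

S => C => S S => C S => C west west S => C west west west west S => west west west west west S => west west west west west C => west west west west west C west west => west west west west west west west west

S => C   [S ::= C]
C => S S   [C ::= S S]
S S => C S   [S ::= C]
C S => C west west S   [C ::= C west west]
C west west S => C west west west west S   [C ::= C west west]
C west west west west S => west west west west west S   [C ::= west]
west west west west west S => west west west west west C   [S ::= C]
west west west west west C => west west west west west C west west   [C ::= C west west]
west west west west west C west west => west west west west west west west west   [C ::= west]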